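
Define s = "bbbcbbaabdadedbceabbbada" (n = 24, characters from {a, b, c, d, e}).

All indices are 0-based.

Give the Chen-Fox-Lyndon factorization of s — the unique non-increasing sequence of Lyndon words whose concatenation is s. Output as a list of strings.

emit factor 1: 'bbbc' (i=0, period=4)
emit factor 2: 'b' (i=4, period=1)
emit factor 3: 'b' (i=5, period=1)
emit factor 4: 'aabdadedbceabbbad' (i=6, period=17)
emit factor 5: 'a' (i=23, period=1)

["bbbc", "b", "b", "aabdadedbceabbbad", "a"]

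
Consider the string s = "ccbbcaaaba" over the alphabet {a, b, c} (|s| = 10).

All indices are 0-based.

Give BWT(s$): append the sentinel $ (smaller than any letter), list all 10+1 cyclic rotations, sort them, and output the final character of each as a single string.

abcaaacbbc$

rank  rotation     last
    0  $ccbbcaaaba  a
    1  a$ccbbcaaab  b
    2  aaaba$ccbbc  c
    3  aaba$ccbbca  a
    4  aba$ccbbcaa  a
    5  ba$ccbbcaaa  a
    6  bbcaaaba$cc  c
    7  bcaaaba$ccb  b
    8  caaaba$ccbb  b
    9  cbbcaaaba$c  c
   10  ccbbcaaaba$  $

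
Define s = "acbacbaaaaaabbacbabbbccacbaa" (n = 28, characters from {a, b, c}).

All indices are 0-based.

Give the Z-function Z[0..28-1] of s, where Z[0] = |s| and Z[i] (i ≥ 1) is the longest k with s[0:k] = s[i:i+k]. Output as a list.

Z[0]=28
i=1: fresh scan; Z[1]=0
i=2: fresh scan; Z[2]=0
i=3: fresh scan; Z[3]=4 scan→box=[3,7)
i=4: min(r-i=3, Z[1]=0)=0; Z[4]=0
i=5: min(r-i=2, Z[2]=0)=0; Z[5]=0
i=6: min(r-i=1, Z[3]=4)=1; Z[6]=1
i=7: fresh scan; Z[7]=1 scan→box=[7,8)
i=8: fresh scan; Z[8]=1 scan→box=[8,9)
i=9: fresh scan; Z[9]=1 scan→box=[9,10)
i=10: fresh scan; Z[10]=1 scan→box=[10,11)
i=11: fresh scan; Z[11]=1 scan→box=[11,12)
i=12: fresh scan; Z[12]=0
i=13: fresh scan; Z[13]=0
i=14: fresh scan; Z[14]=4 scan→box=[14,18)
i=15: min(r-i=3, Z[1]=0)=0; Z[15]=0
i=16: min(r-i=2, Z[2]=0)=0; Z[16]=0
i=17: min(r-i=1, Z[3]=4)=1; Z[17]=1
i=18: fresh scan; Z[18]=0
i=19: fresh scan; Z[19]=0
i=20: fresh scan; Z[20]=0
i=21: fresh scan; Z[21]=0
i=22: fresh scan; Z[22]=0
i=23: fresh scan; Z[23]=4 scan→box=[23,27)
i=24: min(r-i=3, Z[1]=0)=0; Z[24]=0
i=25: min(r-i=2, Z[2]=0)=0; Z[25]=0
i=26: min(r-i=1, Z[3]=4)=1; Z[26]=1
i=27: fresh scan; Z[27]=1 scan→box=[27,28)

[28, 0, 0, 4, 0, 0, 1, 1, 1, 1, 1, 1, 0, 0, 4, 0, 0, 1, 0, 0, 0, 0, 0, 4, 0, 0, 1, 1]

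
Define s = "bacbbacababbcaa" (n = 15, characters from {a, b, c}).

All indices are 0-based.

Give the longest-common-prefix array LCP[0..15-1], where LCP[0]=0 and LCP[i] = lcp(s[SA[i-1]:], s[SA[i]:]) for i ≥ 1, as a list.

sorted suffixes:
  #0 SA[0]=14  'a'
  #1 SA[1]=13  'aa'
  #2 SA[2]=7  'ababbcaa'
  #3 SA[3]=9  'abbcaa'
  #4 SA[4]=5  'acababbcaa'
  #5 SA[5]=1  'acbbacababbcaa'
  #6 SA[6]=8  'babbcaa'
  #7 SA[7]=4  'bacababbcaa'
  #8 SA[8]=0  'bacbbacababbcaa'
  #9 SA[9]=3  'bbacababbcaa'
  #10 SA[10]=10  'bbcaa'
  #11 SA[11]=11  'bcaa'
  #12 SA[12]=12  'caa'
  #13 SA[13]=6  'cababbcaa'
  #14 SA[14]=2  'cbbacababbcaa'

SA = [14, 13, 7, 9, 5, 1, 8, 4, 0, 3, 10, 11, 12, 6, 2]
[i] adj suffixes → lcp
  [1] 14/13 → 1 ('a')
  [2] 13/7 → 1 ('a')
  [3] 7/9 → 2 ('ab')
  [4] 9/5 → 1 ('a')
  [5] 5/1 → 2 ('ac')
  [6] 1/8 → 0 ('')
  [7] 8/4 → 2 ('ba')
  [8] 4/0 → 3 ('bac')
  [9] 0/3 → 1 ('b')
  [10] 3/10 → 2 ('bb')
  [11] 10/11 → 1 ('b')
  [12] 11/12 → 0 ('')
  [13] 12/6 → 2 ('ca')
  [14] 6/2 → 1 ('c')

[0, 1, 1, 2, 1, 2, 0, 2, 3, 1, 2, 1, 0, 2, 1]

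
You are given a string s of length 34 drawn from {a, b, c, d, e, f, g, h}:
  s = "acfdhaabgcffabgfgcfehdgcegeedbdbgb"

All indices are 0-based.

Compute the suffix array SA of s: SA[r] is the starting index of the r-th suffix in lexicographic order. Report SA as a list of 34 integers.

[5, 6, 12, 0, 33, 29, 31, 7, 13, 23, 1, 17, 9, 28, 30, 21, 3, 27, 26, 24, 19, 11, 2, 18, 10, 15, 32, 22, 16, 8, 25, 14, 4, 20]

rank→(start, suffix):
  0 → (5, 'aabgcffabgfgcfehdgcegeedbdbgb')
  1 → (6, 'abgcffabgfgcfehdgcegeedbdbgb')
  2 → (12, 'abgfgcfehdgcegeedbdbgb')
  3 → (0, 'acfdhaabgcffabgfgcfehdgcegeedbdbgb')
  4 → (33, 'b')
  5 → (29, 'bdbgb')
  6 → (31, 'bgb')
  7 → (7, 'bgcffabgfgcfehdgcegeedbdbgb')
  8 → (13, 'bgfgcfehdgcegeedbdbgb')
  9 → (23, 'cegeedbdbgb')
  10 → (1, 'cfdhaabgcffabgfgcfehdgcegeedbdbgb')
  11 → (17, 'cfehdgcegeedbdbgb')
  12 → (9, 'cffabgfgcfehdgcegeedbdbgb')
  13 → (28, 'dbdbgb')
  14 → (30, 'dbgb')
  15 → (21, 'dgcegeedbdbgb')
  16 → (3, 'dhaabgcffabgfgcfehdgcegeedbdbgb')
  17 → (27, 'edbdbgb')
  18 → (26, 'eedbdbgb')
  19 → (24, 'egeedbdbgb')
  20 → (19, 'ehdgcegeedbdbgb')
  21 → (11, 'fabgfgcfehdgcegeedbdbgb')
  22 → (2, 'fdhaabgcffabgfgcfehdgcegeedbdbgb')
  23 → (18, 'fehdgcegeedbdbgb')
  24 → (10, 'ffabgfgcfehdgcegeedbdbgb')
  25 → (15, 'fgcfehdgcegeedbdbgb')
  26 → (32, 'gb')
  27 → (22, 'gcegeedbdbgb')
  28 → (16, 'gcfehdgcegeedbdbgb')
  29 → (8, 'gcffabgfgcfehdgcegeedbdbgb')
  30 → (25, 'geedbdbgb')
  31 → (14, 'gfgcfehdgcegeedbdbgb')
  32 → (4, 'haabgcffabgfgcfehdgcegeedbdbgb')
  33 → (20, 'hdgcegeedbdbgb')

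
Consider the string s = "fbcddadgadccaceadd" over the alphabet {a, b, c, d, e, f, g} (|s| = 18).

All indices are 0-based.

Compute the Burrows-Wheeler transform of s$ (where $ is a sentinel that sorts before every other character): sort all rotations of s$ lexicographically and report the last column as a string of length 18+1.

dcgedfcdbaddaacac$d

rank  rotation             last
    0  $fbcddadgadccaceadd  d
    1  aceadd$fbcddadgadcc  c
    2  adccaceadd$fbcddadg  g
    3  add$fbcddadgadccace  e
    4  adgadccaceadd$fbcdd  d
    5  bcddadgadccaceadd$f  f
    6  caceadd$fbcddadgadc  c
    7  ccaceadd$fbcddadgad  d
    8  cddadgadccaceadd$fb  b
    9  ceadd$fbcddadgadcca  a
   10  d$fbcddadgadccacead  d
   11  dadgadccaceadd$fbcd  d
   12  dccaceadd$fbcddadga  a
   13  dd$fbcddadgadccacea  a
   14  ddadgadccaceadd$fbc  c
   15  dgadccaceadd$fbcdda  a
   16  eadd$fbcddadgadccac  c
   17  fbcddadgadccaceadd$  $
   18  gadccaceadd$fbcddad  d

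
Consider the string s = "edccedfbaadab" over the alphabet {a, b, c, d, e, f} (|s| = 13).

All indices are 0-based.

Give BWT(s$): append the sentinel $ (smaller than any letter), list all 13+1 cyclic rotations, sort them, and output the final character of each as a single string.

rank  rotation        last
    0  $edccedfbaadab  b
    1  aadab$edccedfb  b
    2  ab$edccedfbaad  d
    3  adab$edccedfba  a
    4  b$edccedfbaada  a
    5  baadab$edccedf  f
    6  ccedfbaadab$ed  d
    7  cedfbaadab$edc  c
    8  dab$edccedfbaa  a
    9  dccedfbaadab$e  e
   10  dfbaadab$edcce  e
   11  edccedfbaadab$  $
   12  edfbaadab$edcc  c
   13  fbaadab$edcced  d

bbdaafdcaee$cd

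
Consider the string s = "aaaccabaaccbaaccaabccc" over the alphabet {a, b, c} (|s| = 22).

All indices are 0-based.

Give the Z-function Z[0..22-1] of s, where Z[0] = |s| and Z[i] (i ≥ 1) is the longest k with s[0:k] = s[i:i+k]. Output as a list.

[22, 2, 1, 0, 0, 1, 0, 2, 1, 0, 0, 0, 2, 1, 0, 0, 2, 1, 0, 0, 0, 0]

Z[0]=22
i=1: outside box; Z[1]=2 grow→box=[1,3)
i=2: min(r-i=1, Z[1]=2)=1; Z[2]=1
i=3: outside box; Z[3]=0
i=4: outside box; Z[4]=0
i=5: outside box; Z[5]=1 grow→box=[5,6)
i=6: outside box; Z[6]=0
i=7: outside box; Z[7]=2 grow→box=[7,9)
i=8: min(r-i=1, Z[1]=2)=1; Z[8]=1
i=9: outside box; Z[9]=0
i=10: outside box; Z[10]=0
i=11: outside box; Z[11]=0
i=12: outside box; Z[12]=2 grow→box=[12,14)
i=13: min(r-i=1, Z[1]=2)=1; Z[13]=1
i=14: outside box; Z[14]=0
i=15: outside box; Z[15]=0
i=16: outside box; Z[16]=2 grow→box=[16,18)
i=17: min(r-i=1, Z[1]=2)=1; Z[17]=1
i=18: outside box; Z[18]=0
i=19: outside box; Z[19]=0
i=20: outside box; Z[20]=0
i=21: outside box; Z[21]=0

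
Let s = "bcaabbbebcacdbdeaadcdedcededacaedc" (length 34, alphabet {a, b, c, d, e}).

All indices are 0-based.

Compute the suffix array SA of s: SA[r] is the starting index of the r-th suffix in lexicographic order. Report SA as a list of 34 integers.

[2, 16, 3, 28, 10, 17, 30, 4, 5, 0, 8, 13, 6, 33, 1, 9, 29, 11, 19, 23, 27, 12, 32, 18, 22, 14, 25, 20, 15, 7, 26, 31, 21, 24]

rank→(start, suffix):
  0 → (2, 'aabbbebcacdbdeaadcdedcededacaedc')
  1 → (16, 'aadcdedcededacaedc')
  2 → (3, 'abbbebcacdbdeaadcdedcededacaedc')
  3 → (28, 'acaedc')
  4 → (10, 'acdbdeaadcdedcededacaedc')
  5 → (17, 'adcdedcededacaedc')
  6 → (30, 'aedc')
  7 → (4, 'bbbebcacdbdeaadcdedcededacaedc')
  8 → (5, 'bbebcacdbdeaadcdedcededacaedc')
  9 → (0, 'bcaabbbebcacdbdeaadcdedcededacaedc')
  10 → (8, 'bcacdbdeaadcdedcededacaedc')
  11 → (13, 'bdeaadcdedcededacaedc')
  12 → (6, 'bebcacdbdeaadcdedcededacaedc')
  13 → (33, 'c')
  14 → (1, 'caabbbebcacdbdeaadcdedcededacaedc')
  15 → (9, 'cacdbdeaadcdedcededacaedc')
  16 → (29, 'caedc')
  17 → (11, 'cdbdeaadcdedcededacaedc')
  18 → (19, 'cdedcededacaedc')
  19 → (23, 'cededacaedc')
  20 → (27, 'dacaedc')
  21 → (12, 'dbdeaadcdedcededacaedc')
  22 → (32, 'dc')
  23 → (18, 'dcdedcededacaedc')
  24 → (22, 'dcededacaedc')
  25 → (14, 'deaadcdedcededacaedc')
  26 → (25, 'dedacaedc')
  27 → (20, 'dedcededacaedc')
  28 → (15, 'eaadcdedcededacaedc')
  29 → (7, 'ebcacdbdeaadcdedcededacaedc')
  30 → (26, 'edacaedc')
  31 → (31, 'edc')
  32 → (21, 'edcededacaedc')
  33 → (24, 'ededacaedc')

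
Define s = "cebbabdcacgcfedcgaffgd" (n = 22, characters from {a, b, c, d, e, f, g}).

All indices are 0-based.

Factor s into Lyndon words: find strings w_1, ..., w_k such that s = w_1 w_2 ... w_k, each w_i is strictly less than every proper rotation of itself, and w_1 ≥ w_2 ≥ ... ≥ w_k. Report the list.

["ce", "b", "b", "abdcacgcfedcgaffgd"]

emit factor 1: 'ce' (i=0, period=2)
emit factor 2: 'b' (i=2, period=1)
emit factor 3: 'b' (i=3, period=1)
emit factor 4: 'abdcacgcfedcgaffgd' (i=4, period=18)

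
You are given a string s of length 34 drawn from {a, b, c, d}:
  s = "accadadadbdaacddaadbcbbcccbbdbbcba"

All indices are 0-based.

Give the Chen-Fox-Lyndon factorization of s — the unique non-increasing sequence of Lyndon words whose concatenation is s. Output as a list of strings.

["accadadadbd", "aacddaadbcbbcccbbdbbcb", "a"]

emit factor 1: 'accadadadbd' (i=0, period=11)
emit factor 2: 'aacddaadbcbbcccbbdbbcb' (i=11, period=22)
emit factor 3: 'a' (i=33, period=1)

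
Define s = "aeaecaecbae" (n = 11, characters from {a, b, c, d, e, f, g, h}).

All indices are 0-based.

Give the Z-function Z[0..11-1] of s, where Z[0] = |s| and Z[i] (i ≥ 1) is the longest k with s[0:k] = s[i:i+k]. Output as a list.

[11, 0, 2, 0, 0, 2, 0, 0, 0, 2, 0]

Z[0]=11
i=1: fresh scan; Z[1]=0
i=2: fresh scan; Z[2]=2 scan→box=[2,4)
i=3: min(r-i=1, Z[1]=0)=0; Z[3]=0
i=4: fresh scan; Z[4]=0
i=5: fresh scan; Z[5]=2 scan→box=[5,7)
i=6: min(r-i=1, Z[1]=0)=0; Z[6]=0
i=7: fresh scan; Z[7]=0
i=8: fresh scan; Z[8]=0
i=9: fresh scan; Z[9]=2 scan→box=[9,11)
i=10: min(r-i=1, Z[1]=0)=0; Z[10]=0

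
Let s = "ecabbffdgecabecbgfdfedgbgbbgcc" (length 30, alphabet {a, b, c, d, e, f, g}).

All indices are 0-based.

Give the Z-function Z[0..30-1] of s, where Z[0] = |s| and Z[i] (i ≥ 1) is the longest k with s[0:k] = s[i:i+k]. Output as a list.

[30, 0, 0, 0, 0, 0, 0, 0, 0, 4, 0, 0, 0, 2, 0, 0, 0, 0, 0, 0, 1, 0, 0, 0, 0, 0, 0, 0, 0, 0]

Z[0]=30
i=1: i≥r, start 0; Z[1]=0
i=2: i≥r, start 0; Z[2]=0
i=3: i≥r, start 0; Z[3]=0
i=4: i≥r, start 0; Z[4]=0
i=5: i≥r, start 0; Z[5]=0
i=6: i≥r, start 0; Z[6]=0
i=7: i≥r, start 0; Z[7]=0
i=8: i≥r, start 0; Z[8]=0
i=9: i≥r, start 0; Z[9]=4 scan→box=[9,13)
i=10: min(r-i=3, Z[1]=0)=0; Z[10]=0
i=11: min(r-i=2, Z[2]=0)=0; Z[11]=0
i=12: min(r-i=1, Z[3]=0)=0; Z[12]=0
i=13: i≥r, start 0; Z[13]=2 scan→box=[13,15)
i=14: min(r-i=1, Z[1]=0)=0; Z[14]=0
i=15: i≥r, start 0; Z[15]=0
i=16: i≥r, start 0; Z[16]=0
i=17: i≥r, start 0; Z[17]=0
i=18: i≥r, start 0; Z[18]=0
i=19: i≥r, start 0; Z[19]=0
i=20: i≥r, start 0; Z[20]=1 scan→box=[20,21)
i=21: i≥r, start 0; Z[21]=0
i=22: i≥r, start 0; Z[22]=0
i=23: i≥r, start 0; Z[23]=0
i=24: i≥r, start 0; Z[24]=0
i=25: i≥r, start 0; Z[25]=0
i=26: i≥r, start 0; Z[26]=0
i=27: i≥r, start 0; Z[27]=0
i=28: i≥r, start 0; Z[28]=0
i=29: i≥r, start 0; Z[29]=0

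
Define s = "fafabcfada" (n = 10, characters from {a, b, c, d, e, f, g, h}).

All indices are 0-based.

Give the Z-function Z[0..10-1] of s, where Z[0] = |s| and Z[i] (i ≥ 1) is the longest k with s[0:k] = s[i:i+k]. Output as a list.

[10, 0, 2, 0, 0, 0, 2, 0, 0, 0]

Z[0]=10
i=1: outside box; Z[1]=0
i=2: outside box; Z[2]=2 extend→box=[2,4)
i=3: min(r-i=1, Z[1]=0)=0; Z[3]=0
i=4: outside box; Z[4]=0
i=5: outside box; Z[5]=0
i=6: outside box; Z[6]=2 extend→box=[6,8)
i=7: min(r-i=1, Z[1]=0)=0; Z[7]=0
i=8: outside box; Z[8]=0
i=9: outside box; Z[9]=0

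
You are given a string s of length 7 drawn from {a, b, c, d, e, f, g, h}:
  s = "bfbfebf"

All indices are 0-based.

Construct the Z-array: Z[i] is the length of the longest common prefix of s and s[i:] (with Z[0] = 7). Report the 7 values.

[7, 0, 2, 0, 0, 2, 0]

Z[0]=7
i=1: i≥r, start 0; Z[1]=0
i=2: i≥r, start 0; Z[2]=2 grow→box=[2,4)
i=3: min(r-i=1, Z[1]=0)=0; Z[3]=0
i=4: i≥r, start 0; Z[4]=0
i=5: i≥r, start 0; Z[5]=2 grow→box=[5,7)
i=6: min(r-i=1, Z[1]=0)=0; Z[6]=0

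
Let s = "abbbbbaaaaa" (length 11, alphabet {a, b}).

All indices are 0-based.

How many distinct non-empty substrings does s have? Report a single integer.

45

rank→(start, suffix):
  0 → (10, 'a')
  1 → (9, 'aa')
  2 → (8, 'aaa')
  3 → (7, 'aaaa')
  4 → (6, 'aaaaa')
  5 → (0, 'abbbbbaaaaa')
  6 → (5, 'baaaaa')
  7 → (4, 'bbaaaaa')
  8 → (3, 'bbbaaaaa')
  9 → (2, 'bbbbaaaaa')
  10 → (1, 'bbbbbaaaaa')

SA = [10, 9, 8, 7, 6, 0, 5, 4, 3, 2, 1]
rank  pair      lcp
   1  s[10:],s[9:]  1  'a'
   2  s[9:],s[8:]  2  'aa'
   3  s[8:],s[7:]  3  'aaa'
   4  s[7:],s[6:]  4  'aaaa'
   5  s[6:],s[0:]  1  'a'
   6  s[0:],s[5:]  0  ''
   7  s[5:],s[4:]  1  'b'
   8  s[4:],s[3:]  2  'bb'
   9  s[3:],s[2:]  3  'bbb'
  10  s[2:],s[1:]  4  'bbbb'

n(n+1)/2 = 11·12/2 = 66
Σ LCP = 0 + 1 + 2 + 3 + 4 + 1 + 0 + 1 + 2 + 3 + 4 = 21
distinct = 66 − 21 = 45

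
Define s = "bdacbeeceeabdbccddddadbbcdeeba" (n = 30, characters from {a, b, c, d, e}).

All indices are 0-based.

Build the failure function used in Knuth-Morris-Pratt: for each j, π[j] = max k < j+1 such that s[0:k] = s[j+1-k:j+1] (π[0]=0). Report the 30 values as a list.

[0, 0, 0, 0, 1, 0, 0, 0, 0, 0, 0, 1, 2, 1, 0, 0, 0, 0, 0, 0, 0, 0, 1, 1, 0, 0, 0, 0, 1, 0]

π[0] = 0
j=1 s[j]='d': π[1]=0 (border '')
j=2 s[j]='a': π[2]=0 (border '')
j=3 s[j]='c': π[3]=0 (border '')
j=4 s[j]='b': π[4]=1 (border 'b')
j=5 s[j]='e': k: 1→0; π[5]=0 (border '')
j=6 s[j]='e': π[6]=0 (border '')
j=7 s[j]='c': π[7]=0 (border '')
j=8 s[j]='e': π[8]=0 (border '')
j=9 s[j]='e': π[9]=0 (border '')
j=10 s[j]='a': π[10]=0 (border '')
j=11 s[j]='b': π[11]=1 (border 'b')
j=12 s[j]='d': π[12]=2 (border 'bd')
j=13 s[j]='b': k: 2→0; π[13]=1 (border 'b')
j=14 s[j]='c': k: 1→0; π[14]=0 (border '')
j=15 s[j]='c': π[15]=0 (border '')
j=16 s[j]='d': π[16]=0 (border '')
j=17 s[j]='d': π[17]=0 (border '')
j=18 s[j]='d': π[18]=0 (border '')
j=19 s[j]='d': π[19]=0 (border '')
j=20 s[j]='a': π[20]=0 (border '')
j=21 s[j]='d': π[21]=0 (border '')
j=22 s[j]='b': π[22]=1 (border 'b')
j=23 s[j]='b': k: 1→0; π[23]=1 (border 'b')
j=24 s[j]='c': k: 1→0; π[24]=0 (border '')
j=25 s[j]='d': π[25]=0 (border '')
j=26 s[j]='e': π[26]=0 (border '')
j=27 s[j]='e': π[27]=0 (border '')
j=28 s[j]='b': π[28]=1 (border 'b')
j=29 s[j]='a': k: 1→0; π[29]=0 (border '')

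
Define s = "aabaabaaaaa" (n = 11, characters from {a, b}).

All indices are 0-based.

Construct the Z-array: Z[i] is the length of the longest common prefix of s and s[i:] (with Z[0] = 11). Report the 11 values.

[11, 1, 0, 5, 1, 0, 2, 2, 2, 2, 1]

Z[0]=11
i=1: fresh scan; Z[1]=1 extend→box=[1,2)
i=2: fresh scan; Z[2]=0
i=3: fresh scan; Z[3]=5 extend→box=[3,8)
i=4: min(r-i=4, Z[1]=1)=1; Z[4]=1
i=5: min(r-i=3, Z[2]=0)=0; Z[5]=0
i=6: min(r-i=2, Z[3]=5)=2; Z[6]=2
i=7: min(r-i=1, Z[4]=1)=1; Z[7]=2 extend→box=[7,9)
i=8: min(r-i=1, Z[1]=1)=1; Z[8]=2 extend→box=[8,10)
i=9: min(r-i=1, Z[1]=1)=1; Z[9]=2 extend→box=[9,11)
i=10: min(r-i=1, Z[1]=1)=1; Z[10]=1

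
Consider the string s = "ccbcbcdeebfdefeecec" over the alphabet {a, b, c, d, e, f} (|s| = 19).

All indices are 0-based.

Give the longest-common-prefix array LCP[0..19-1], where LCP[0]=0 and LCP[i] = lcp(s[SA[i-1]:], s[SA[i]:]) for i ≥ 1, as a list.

[0, 2, 1, 0, 1, 3, 1, 1, 1, 0, 2, 0, 1, 2, 1, 2, 1, 0, 1]

sorted suffixes:
  #0 SA[0]=2  'bcbcdeebfdefeecec'
  #1 SA[1]=4  'bcdeebfdefeecec'
  #2 SA[2]=9  'bfdefeecec'
  #3 SA[3]=18  'c'
  #4 SA[4]=1  'cbcbcdeebfdefeecec'
  #5 SA[5]=3  'cbcdeebfdefeecec'
  #6 SA[6]=0  'ccbcbcdeebfdefeecec'
  #7 SA[7]=5  'cdeebfdefeecec'
  #8 SA[8]=16  'cec'
  #9 SA[9]=6  'deebfdefeecec'
  #10 SA[10]=11  'defeecec'
  #11 SA[11]=8  'ebfdefeecec'
  #12 SA[12]=17  'ec'
  #13 SA[13]=15  'ecec'
  #14 SA[14]=7  'eebfdefeecec'
  #15 SA[15]=14  'eecec'
  #16 SA[16]=12  'efeecec'
  #17 SA[17]=10  'fdefeecec'
  #18 SA[18]=13  'feecec'

SA = [2, 4, 9, 18, 1, 3, 0, 5, 16, 6, 11, 8, 17, 15, 7, 14, 12, 10, 13]
rank  pair      lcp
   1  s[2:],s[4:]  2  'bc'
   2  s[4:],s[9:]  1  'b'
   3  s[9:],s[18:]  0  ''
   4  s[18:],s[1:]  1  'c'
   5  s[1:],s[3:]  3  'cbc'
   6  s[3:],s[0:]  1  'c'
   7  s[0:],s[5:]  1  'c'
   8  s[5:],s[16:]  1  'c'
   9  s[16:],s[6:]  0  ''
  10  s[6:],s[11:]  2  'de'
  11  s[11:],s[8:]  0  ''
  12  s[8:],s[17:]  1  'e'
  13  s[17:],s[15:]  2  'ec'
  14  s[15:],s[7:]  1  'e'
  15  s[7:],s[14:]  2  'ee'
  16  s[14:],s[12:]  1  'e'
  17  s[12:],s[10:]  0  ''
  18  s[10:],s[13:]  1  'f'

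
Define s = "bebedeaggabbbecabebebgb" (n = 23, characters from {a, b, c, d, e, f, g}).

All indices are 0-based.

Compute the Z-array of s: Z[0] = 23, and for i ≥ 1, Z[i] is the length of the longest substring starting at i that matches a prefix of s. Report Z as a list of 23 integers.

Z[0]=23
i=1: i≥r, start 0; Z[1]=0
i=2: i≥r, start 0; Z[2]=2 scan→box=[2,4)
i=3: min(r-i=1, Z[1]=0)=0; Z[3]=0
i=4: i≥r, start 0; Z[4]=0
i=5: i≥r, start 0; Z[5]=0
i=6: i≥r, start 0; Z[6]=0
i=7: i≥r, start 0; Z[7]=0
i=8: i≥r, start 0; Z[8]=0
i=9: i≥r, start 0; Z[9]=0
i=10: i≥r, start 0; Z[10]=1 scan→box=[10,11)
i=11: i≥r, start 0; Z[11]=1 scan→box=[11,12)
i=12: i≥r, start 0; Z[12]=2 scan→box=[12,14)
i=13: min(r-i=1, Z[1]=0)=0; Z[13]=0
i=14: i≥r, start 0; Z[14]=0
i=15: i≥r, start 0; Z[15]=0
i=16: i≥r, start 0; Z[16]=4 scan→box=[16,20)
i=17: min(r-i=3, Z[1]=0)=0; Z[17]=0
i=18: min(r-i=2, Z[2]=2)=2; Z[18]=3 scan→box=[18,21)
i=19: min(r-i=2, Z[1]=0)=0; Z[19]=0
i=20: min(r-i=1, Z[2]=2)=1; Z[20]=1
i=21: i≥r, start 0; Z[21]=0
i=22: i≥r, start 0; Z[22]=1 scan→box=[22,23)

[23, 0, 2, 0, 0, 0, 0, 0, 0, 0, 1, 1, 2, 0, 0, 0, 4, 0, 3, 0, 1, 0, 1]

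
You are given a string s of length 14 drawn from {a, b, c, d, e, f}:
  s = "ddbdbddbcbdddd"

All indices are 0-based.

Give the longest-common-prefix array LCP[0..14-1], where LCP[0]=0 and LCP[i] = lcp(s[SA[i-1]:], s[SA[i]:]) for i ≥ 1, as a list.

rank | idx | suffix
   0 |   7 | bcbdddd
   1 |   2 | bdbddbcbdddd
   2 |   4 | bddbcbdddd
   3 |   9 | bdddd
   4 |   8 | cbdddd
   5 |  13 | d
   6 |   6 | dbcbdddd
   7 |   1 | dbdbddbcbdddd
   8 |   3 | dbddbcbdddd
   9 |  12 | dd
  10 |   5 | ddbcbdddd
  11 |   0 | ddbdbddbcbdddd
  12 |  11 | ddd
  13 |  10 | dddd

SA = [7, 2, 4, 9, 8, 13, 6, 1, 3, 12, 5, 0, 11, 10]
i: (SA[i-1],SA[i]) lcp shared
  1: (7,2) 1 'b'
  2: (2,4) 2 'bd'
  3: (4,9) 3 'bdd'
  4: (9,8) 0 ''
  5: (8,13) 0 ''
  6: (13,6) 1 'd'
  7: (6,1) 2 'db'
  8: (1,3) 3 'dbd'
  9: (3,12) 1 'd'
  10: (12,5) 2 'dd'
  11: (5,0) 3 'ddb'
  12: (0,11) 2 'dd'
  13: (11,10) 3 'ddd'

[0, 1, 2, 3, 0, 0, 1, 2, 3, 1, 2, 3, 2, 3]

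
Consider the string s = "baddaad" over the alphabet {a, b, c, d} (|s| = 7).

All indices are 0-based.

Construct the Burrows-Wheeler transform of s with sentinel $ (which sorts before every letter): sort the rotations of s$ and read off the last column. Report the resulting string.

rank  rotation  last
    0  $baddaad  d
    1  aad$badd  d
    2  ad$badda  a
    3  addaad$b  b
    4  baddaad$  $
    5  d$baddaa  a
    6  daad$bad  d
    7  ddaad$ba  a

ddab$ada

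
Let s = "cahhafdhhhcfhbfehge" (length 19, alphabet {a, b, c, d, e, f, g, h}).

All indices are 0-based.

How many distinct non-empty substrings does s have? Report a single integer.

rank | idx | suffix
   0 |   4 | afdhhhcfhbfehge
   1 |   1 | ahhafdhhhcfhbfehge
   2 |  13 | bfehge
   3 |   0 | cahhafdhhhcfhbfehge
   4 |  10 | cfhbfehge
   5 |   6 | dhhhcfhbfehge
   6 |  18 | e
   7 |  15 | ehge
   8 |   5 | fdhhhcfhbfehge
   9 |  14 | fehge
  10 |  11 | fhbfehge
  11 |  17 | ge
  12 |   3 | hafdhhhcfhbfehge
  13 |  12 | hbfehge
  14 |   9 | hcfhbfehge
  15 |  16 | hge
  16 |   2 | hhafdhhhcfhbfehge
  17 |   8 | hhcfhbfehge
  18 |   7 | hhhcfhbfehge

SA = [4, 1, 13, 0, 10, 6, 18, 15, 5, 14, 11, 17, 3, 12, 9, 16, 2, 8, 7]
i: (SA[i-1],SA[i]) lcp shared
  1: (4,1) 1 'a'
  2: (1,13) 0 ''
  3: (13,0) 0 ''
  4: (0,10) 1 'c'
  5: (10,6) 0 ''
  6: (6,18) 0 ''
  7: (18,15) 1 'e'
  8: (15,5) 0 ''
  9: (5,14) 1 'f'
  10: (14,11) 1 'f'
  11: (11,17) 0 ''
  12: (17,3) 0 ''
  13: (3,12) 1 'h'
  14: (12,9) 1 'h'
  15: (9,16) 1 'h'
  16: (16,2) 1 'h'
  17: (2,8) 2 'hh'
  18: (8,7) 2 'hh'

n(n+1)/2 = 19·20/2 = 190
Σ LCP = 0 + 1 + 0 + 0 + 1 + 0 + 0 + 1 + 0 + 1 + 1 + 0 + 0 + 1 + 1 + 1 + 1 + 2 + 2 = 13
distinct = 190 − 13 = 177

177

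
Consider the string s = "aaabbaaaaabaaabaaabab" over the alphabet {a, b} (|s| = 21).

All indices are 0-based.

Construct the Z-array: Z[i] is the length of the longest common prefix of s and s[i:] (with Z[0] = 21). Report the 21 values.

Z[0]=21
i=1: fresh scan; Z[1]=2 scan→box=[1,3)
i=2: min(r-i=1, Z[1]=2)=1; Z[2]=1
i=3: fresh scan; Z[3]=0
i=4: fresh scan; Z[4]=0
i=5: fresh scan; Z[5]=3 scan→box=[5,8)
i=6: min(r-i=2, Z[1]=2)=2; Z[6]=3 scan→box=[6,9)
i=7: min(r-i=2, Z[1]=2)=2; Z[7]=4 scan→box=[7,11)
i=8: min(r-i=3, Z[1]=2)=2; Z[8]=2
i=9: min(r-i=2, Z[2]=1)=1; Z[9]=1
i=10: min(r-i=1, Z[3]=0)=0; Z[10]=0
i=11: fresh scan; Z[11]=4 scan→box=[11,15)
i=12: min(r-i=3, Z[1]=2)=2; Z[12]=2
i=13: min(r-i=2, Z[2]=1)=1; Z[13]=1
i=14: min(r-i=1, Z[3]=0)=0; Z[14]=0
i=15: fresh scan; Z[15]=4 scan→box=[15,19)
i=16: min(r-i=3, Z[1]=2)=2; Z[16]=2
i=17: min(r-i=2, Z[2]=1)=1; Z[17]=1
i=18: min(r-i=1, Z[3]=0)=0; Z[18]=0
i=19: fresh scan; Z[19]=1 scan→box=[19,20)
i=20: fresh scan; Z[20]=0

[21, 2, 1, 0, 0, 3, 3, 4, 2, 1, 0, 4, 2, 1, 0, 4, 2, 1, 0, 1, 0]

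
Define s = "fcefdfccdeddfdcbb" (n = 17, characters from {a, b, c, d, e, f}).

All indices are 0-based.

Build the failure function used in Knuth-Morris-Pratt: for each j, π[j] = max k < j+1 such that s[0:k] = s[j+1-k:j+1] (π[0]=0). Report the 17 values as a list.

[0, 0, 0, 1, 0, 1, 2, 0, 0, 0, 0, 0, 1, 0, 0, 0, 0]

π[0] = 0
j=1 s[j]='c': π[1]=0 (border '')
j=2 s[j]='e': π[2]=0 (border '')
j=3 s[j]='f': π[3]=1 (border 'f')
j=4 s[j]='d': k: 1→0; π[4]=0 (border '')
j=5 s[j]='f': π[5]=1 (border 'f')
j=6 s[j]='c': π[6]=2 (border 'fc')
j=7 s[j]='c': k: 2→0; π[7]=0 (border '')
j=8 s[j]='d': π[8]=0 (border '')
j=9 s[j]='e': π[9]=0 (border '')
j=10 s[j]='d': π[10]=0 (border '')
j=11 s[j]='d': π[11]=0 (border '')
j=12 s[j]='f': π[12]=1 (border 'f')
j=13 s[j]='d': k: 1→0; π[13]=0 (border '')
j=14 s[j]='c': π[14]=0 (border '')
j=15 s[j]='b': π[15]=0 (border '')
j=16 s[j]='b': π[16]=0 (border '')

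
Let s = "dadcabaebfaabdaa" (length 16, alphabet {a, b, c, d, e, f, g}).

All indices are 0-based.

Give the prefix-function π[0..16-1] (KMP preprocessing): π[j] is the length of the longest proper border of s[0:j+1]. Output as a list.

[0, 0, 1, 0, 0, 0, 0, 0, 0, 0, 0, 0, 0, 1, 2, 0]

π[0] = 0
j=1 s[j]='a': π[1]=0 (border '')
j=2 s[j]='d': π[2]=1 (border 'd')
j=3 s[j]='c': k: 1→0; π[3]=0 (border '')
j=4 s[j]='a': π[4]=0 (border '')
j=5 s[j]='b': π[5]=0 (border '')
j=6 s[j]='a': π[6]=0 (border '')
j=7 s[j]='e': π[7]=0 (border '')
j=8 s[j]='b': π[8]=0 (border '')
j=9 s[j]='f': π[9]=0 (border '')
j=10 s[j]='a': π[10]=0 (border '')
j=11 s[j]='a': π[11]=0 (border '')
j=12 s[j]='b': π[12]=0 (border '')
j=13 s[j]='d': π[13]=1 (border 'd')
j=14 s[j]='a': π[14]=2 (border 'da')
j=15 s[j]='a': k: 2→0; π[15]=0 (border '')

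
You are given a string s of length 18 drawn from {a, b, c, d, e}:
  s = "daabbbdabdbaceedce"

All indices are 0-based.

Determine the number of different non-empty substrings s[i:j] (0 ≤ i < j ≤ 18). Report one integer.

153

rank | idx | suffix
   0 |   1 | aabbbdabdbaceedce
   1 |   2 | abbbdabdbaceedce
   2 |   7 | abdbaceedce
   3 |  11 | aceedce
   4 |  10 | baceedce
   5 |   3 | bbbdabdbaceedce
   6 |   4 | bbdabdbaceedce
   7 |   5 | bdabdbaceedce
   8 |   8 | bdbaceedce
   9 |  16 | ce
  10 |  12 | ceedce
  11 |   0 | daabbbdabdbaceedce
  12 |   6 | dabdbaceedce
  13 |   9 | dbaceedce
  14 |  15 | dce
  15 |  17 | e
  16 |  14 | edce
  17 |  13 | eedce

SA = [1, 2, 7, 11, 10, 3, 4, 5, 8, 16, 12, 0, 6, 9, 15, 17, 14, 13]
[i] adj suffixes → lcp
  [1] 1/2 → 1 ('a')
  [2] 2/7 → 2 ('ab')
  [3] 7/11 → 1 ('a')
  [4] 11/10 → 0 ('')
  [5] 10/3 → 1 ('b')
  [6] 3/4 → 2 ('bb')
  [7] 4/5 → 1 ('b')
  [8] 5/8 → 2 ('bd')
  [9] 8/16 → 0 ('')
  [10] 16/12 → 2 ('ce')
  [11] 12/0 → 0 ('')
  [12] 0/6 → 2 ('da')
  [13] 6/9 → 1 ('d')
  [14] 9/15 → 1 ('d')
  [15] 15/17 → 0 ('')
  [16] 17/14 → 1 ('e')
  [17] 14/13 → 1 ('e')

n(n+1)/2 = 18·19/2 = 171
Σ LCP = 0 + 1 + 2 + 1 + 0 + 1 + 2 + 1 + 2 + 0 + 2 + 0 + 2 + 1 + 1 + 0 + 1 + 1 = 18
distinct = 171 − 18 = 153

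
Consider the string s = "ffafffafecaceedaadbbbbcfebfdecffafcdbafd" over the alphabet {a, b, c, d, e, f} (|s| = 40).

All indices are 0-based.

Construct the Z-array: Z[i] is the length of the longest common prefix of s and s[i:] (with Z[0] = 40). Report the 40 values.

Z[0]=40
i=1: outside box; Z[1]=1 scan→box=[1,2)
i=2: outside box; Z[2]=0
i=3: outside box; Z[3]=2 scan→box=[3,5)
i=4: min(r-i=1, Z[1]=1)=1; Z[4]=4 scan→box=[4,8)
i=5: min(r-i=3, Z[1]=1)=1; Z[5]=1
i=6: min(r-i=2, Z[2]=0)=0; Z[6]=0
i=7: min(r-i=1, Z[3]=2)=1; Z[7]=1
i=8: outside box; Z[8]=0
i=9: outside box; Z[9]=0
i=10: outside box; Z[10]=0
i=11: outside box; Z[11]=0
i=12: outside box; Z[12]=0
i=13: outside box; Z[13]=0
i=14: outside box; Z[14]=0
i=15: outside box; Z[15]=0
i=16: outside box; Z[16]=0
i=17: outside box; Z[17]=0
i=18: outside box; Z[18]=0
i=19: outside box; Z[19]=0
i=20: outside box; Z[20]=0
i=21: outside box; Z[21]=0
i=22: outside box; Z[22]=0
i=23: outside box; Z[23]=1 scan→box=[23,24)
i=24: outside box; Z[24]=0
i=25: outside box; Z[25]=0
i=26: outside box; Z[26]=1 scan→box=[26,27)
i=27: outside box; Z[27]=0
i=28: outside box; Z[28]=0
i=29: outside box; Z[29]=0
i=30: outside box; Z[30]=4 scan→box=[30,34)
i=31: min(r-i=3, Z[1]=1)=1; Z[31]=1
i=32: min(r-i=2, Z[2]=0)=0; Z[32]=0
i=33: min(r-i=1, Z[3]=2)=1; Z[33]=1
i=34: outside box; Z[34]=0
i=35: outside box; Z[35]=0
i=36: outside box; Z[36]=0
i=37: outside box; Z[37]=0
i=38: outside box; Z[38]=1 scan→box=[38,39)
i=39: outside box; Z[39]=0

[40, 1, 0, 2, 4, 1, 0, 1, 0, 0, 0, 0, 0, 0, 0, 0, 0, 0, 0, 0, 0, 0, 0, 1, 0, 0, 1, 0, 0, 0, 4, 1, 0, 1, 0, 0, 0, 0, 1, 0]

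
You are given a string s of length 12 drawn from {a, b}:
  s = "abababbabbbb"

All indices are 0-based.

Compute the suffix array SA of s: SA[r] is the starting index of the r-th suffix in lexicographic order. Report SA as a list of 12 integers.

[0, 2, 4, 7, 11, 1, 3, 6, 10, 5, 9, 8]

rank | idx | suffix
   0 |   0 | abababbabbbb
   1 |   2 | ababbabbbb
   2 |   4 | abbabbbb
   3 |   7 | abbbb
   4 |  11 | b
   5 |   1 | bababbabbbb
   6 |   3 | babbabbbb
   7 |   6 | babbbb
   8 |  10 | bb
   9 |   5 | bbabbbb
  10 |   9 | bbb
  11 |   8 | bbbb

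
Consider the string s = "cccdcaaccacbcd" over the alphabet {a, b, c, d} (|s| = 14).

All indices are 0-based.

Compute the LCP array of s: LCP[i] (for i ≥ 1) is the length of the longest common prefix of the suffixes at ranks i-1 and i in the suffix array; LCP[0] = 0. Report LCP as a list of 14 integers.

[0, 1, 2, 0, 0, 2, 1, 1, 2, 2, 1, 2, 0, 1]

rank | idx | suffix
   0 |   5 | aaccacbcd
   1 |   9 | acbcd
   2 |   6 | accacbcd
   3 |  11 | bcd
   4 |   4 | caaccacbcd
   5 |   8 | cacbcd
   6 |  10 | cbcd
   7 |   7 | ccacbcd
   8 |   0 | cccdcaaccacbcd
   9 |   1 | ccdcaaccacbcd
  10 |  12 | cd
  11 |   2 | cdcaaccacbcd
  12 |  13 | d
  13 |   3 | dcaaccacbcd

SA = [5, 9, 6, 11, 4, 8, 10, 7, 0, 1, 12, 2, 13, 3]
[i] adj suffixes → lcp
  [1] 5/9 → 1 ('a')
  [2] 9/6 → 2 ('ac')
  [3] 6/11 → 0 ('')
  [4] 11/4 → 0 ('')
  [5] 4/8 → 2 ('ca')
  [6] 8/10 → 1 ('c')
  [7] 10/7 → 1 ('c')
  [8] 7/0 → 2 ('cc')
  [9] 0/1 → 2 ('cc')
  [10] 1/12 → 1 ('c')
  [11] 12/2 → 2 ('cd')
  [12] 2/13 → 0 ('')
  [13] 13/3 → 1 ('d')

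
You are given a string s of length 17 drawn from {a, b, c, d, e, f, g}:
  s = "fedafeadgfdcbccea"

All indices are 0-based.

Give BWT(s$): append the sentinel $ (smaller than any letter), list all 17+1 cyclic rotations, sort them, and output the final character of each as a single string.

rank  rotation            last
    0  $fedafeadgfdcbccea  a
    1  a$fedafeadgfdcbcce  e
    2  adgfdcbccea$fedafe  e
    3  afeadgfdcbccea$fed  d
    4  bccea$fedafeadgfdc  c
    5  cbccea$fedafeadgfd  d
    6  ccea$fedafeadgfdcb  b
    7  cea$fedafeadgfdcbc  c
    8  dafeadgfdcbccea$fe  e
    9  dcbccea$fedafeadgf  f
   10  dgfdcbccea$fedafea  a
   11  ea$fedafeadgfdcbcc  c
   12  eadgfdcbccea$fedaf  f
   13  edafeadgfdcbccea$f  f
   14  fdcbccea$fedafeadg  g
   15  feadgfdcbccea$feda  a
   16  fedafeadgfdcbccea$  $
   17  gfdcbccea$fedafead  d

aeedcdbcefacffga$d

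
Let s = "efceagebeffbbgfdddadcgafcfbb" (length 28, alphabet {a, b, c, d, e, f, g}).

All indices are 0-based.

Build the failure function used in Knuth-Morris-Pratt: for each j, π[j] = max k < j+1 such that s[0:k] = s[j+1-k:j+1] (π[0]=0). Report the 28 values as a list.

[0, 0, 0, 1, 0, 0, 1, 0, 1, 2, 0, 0, 0, 0, 0, 0, 0, 0, 0, 0, 0, 0, 0, 0, 0, 0, 0, 0]

π[0] = 0
j=1 s[j]='f': π[1]=0 (border '')
j=2 s[j]='c': π[2]=0 (border '')
j=3 s[j]='e': π[3]=1 (border 'e')
j=4 s[j]='a': k: 1→0; π[4]=0 (border '')
j=5 s[j]='g': π[5]=0 (border '')
j=6 s[j]='e': π[6]=1 (border 'e')
j=7 s[j]='b': k: 1→0; π[7]=0 (border '')
j=8 s[j]='e': π[8]=1 (border 'e')
j=9 s[j]='f': π[9]=2 (border 'ef')
j=10 s[j]='f': k: 2→0; π[10]=0 (border '')
j=11 s[j]='b': π[11]=0 (border '')
j=12 s[j]='b': π[12]=0 (border '')
j=13 s[j]='g': π[13]=0 (border '')
j=14 s[j]='f': π[14]=0 (border '')
j=15 s[j]='d': π[15]=0 (border '')
j=16 s[j]='d': π[16]=0 (border '')
j=17 s[j]='d': π[17]=0 (border '')
j=18 s[j]='a': π[18]=0 (border '')
j=19 s[j]='d': π[19]=0 (border '')
j=20 s[j]='c': π[20]=0 (border '')
j=21 s[j]='g': π[21]=0 (border '')
j=22 s[j]='a': π[22]=0 (border '')
j=23 s[j]='f': π[23]=0 (border '')
j=24 s[j]='c': π[24]=0 (border '')
j=25 s[j]='f': π[25]=0 (border '')
j=26 s[j]='b': π[26]=0 (border '')
j=27 s[j]='b': π[27]=0 (border '')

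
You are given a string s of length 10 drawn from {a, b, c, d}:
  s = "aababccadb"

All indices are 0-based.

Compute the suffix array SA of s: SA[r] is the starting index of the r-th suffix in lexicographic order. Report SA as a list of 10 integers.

sorted suffixes:
  #0 SA[0]=0  'aababccadb'
  #1 SA[1]=1  'ababccadb'
  #2 SA[2]=3  'abccadb'
  #3 SA[3]=7  'adb'
  #4 SA[4]=9  'b'
  #5 SA[5]=2  'babccadb'
  #6 SA[6]=4  'bccadb'
  #7 SA[7]=6  'cadb'
  #8 SA[8]=5  'ccadb'
  #9 SA[9]=8  'db'

[0, 1, 3, 7, 9, 2, 4, 6, 5, 8]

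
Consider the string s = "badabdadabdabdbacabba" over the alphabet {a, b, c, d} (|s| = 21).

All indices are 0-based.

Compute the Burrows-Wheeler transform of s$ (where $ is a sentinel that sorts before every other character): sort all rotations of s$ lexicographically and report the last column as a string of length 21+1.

abcdddbdbbd$aaaaaaabbb

rank  rotation                last
    0  $badabdadabdabdbacabba  a
    1  a$badabdadabdabdbacabb  b
    2  abba$badabdadabdabdbac  c
    3  abdabdbacabba$badabdad  d
    4  abdadabdabdbacabba$bad  d
    5  abdbacabba$badabdadabd  d
    6  acabba$badabdadabdabdb  b
    7  adabdabdbacabba$badabd  d
    8  adabdadabdabdbacabba$b  b
    9  ba$badabdadabdabdbacab  b
   10  bacabba$badabdadabdabd  d
   11  badabdadabdabdbacabba$  $
   12  bba$badabdadabdabdbaca  a
   13  bdabdbacabba$badabdada  a
   14  bdadabdabdbacabba$bada  a
   15  bdbacabba$badabdadabda  a
   16  cabba$badabdadabdabdba  a
   17  dabdabdbacabba$badabda  a
   18  dabdadabdabdbacabba$ba  a
   19  dabdbacabba$badabdadab  b
   20  dadabdabdbacabba$badab  b
   21  dbacabba$badabdadabdab  b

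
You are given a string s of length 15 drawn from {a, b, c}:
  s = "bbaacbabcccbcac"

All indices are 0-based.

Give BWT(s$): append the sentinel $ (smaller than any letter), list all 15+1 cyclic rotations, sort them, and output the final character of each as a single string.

rank  rotation          last
    0  $bbaacbabcccbcac  c
    1  aacbabcccbcac$bb  b
    2  abcccbcac$bbaacb  b
    3  ac$bbaacbabcccbc  c
    4  acbabcccbcac$bba  a
    5  baacbabcccbcac$b  b
    6  babcccbcac$bbaac  c
    7  bbaacbabcccbcac$  $
    8  bcac$bbaacbabccc  c
    9  bcccbcac$bbaacba  a
   10  c$bbaacbabcccbca  a
   11  cac$bbaacbabcccb  b
   12  cbabcccbcac$bbaa  a
   13  cbcac$bbaacbabcc  c
   14  ccbcac$bbaacbabc  c
   15  cccbcac$bbaacbab  b

cbbcabc$caabaccb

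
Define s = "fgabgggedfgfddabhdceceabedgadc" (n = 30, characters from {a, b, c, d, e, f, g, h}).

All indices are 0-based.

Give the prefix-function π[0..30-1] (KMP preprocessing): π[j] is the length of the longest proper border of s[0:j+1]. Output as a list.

π[0] = 0
j=1 s[j]='g': π[1]=0 (border '')
j=2 s[j]='a': π[2]=0 (border '')
j=3 s[j]='b': π[3]=0 (border '')
j=4 s[j]='g': π[4]=0 (border '')
j=5 s[j]='g': π[5]=0 (border '')
j=6 s[j]='g': π[6]=0 (border '')
j=7 s[j]='e': π[7]=0 (border '')
j=8 s[j]='d': π[8]=0 (border '')
j=9 s[j]='f': π[9]=1 (border 'f')
j=10 s[j]='g': π[10]=2 (border 'fg')
j=11 s[j]='f': k: 2→0; π[11]=1 (border 'f')
j=12 s[j]='d': k: 1→0; π[12]=0 (border '')
j=13 s[j]='d': π[13]=0 (border '')
j=14 s[j]='a': π[14]=0 (border '')
j=15 s[j]='b': π[15]=0 (border '')
j=16 s[j]='h': π[16]=0 (border '')
j=17 s[j]='d': π[17]=0 (border '')
j=18 s[j]='c': π[18]=0 (border '')
j=19 s[j]='e': π[19]=0 (border '')
j=20 s[j]='c': π[20]=0 (border '')
j=21 s[j]='e': π[21]=0 (border '')
j=22 s[j]='a': π[22]=0 (border '')
j=23 s[j]='b': π[23]=0 (border '')
j=24 s[j]='e': π[24]=0 (border '')
j=25 s[j]='d': π[25]=0 (border '')
j=26 s[j]='g': π[26]=0 (border '')
j=27 s[j]='a': π[27]=0 (border '')
j=28 s[j]='d': π[28]=0 (border '')
j=29 s[j]='c': π[29]=0 (border '')

[0, 0, 0, 0, 0, 0, 0, 0, 0, 1, 2, 1, 0, 0, 0, 0, 0, 0, 0, 0, 0, 0, 0, 0, 0, 0, 0, 0, 0, 0]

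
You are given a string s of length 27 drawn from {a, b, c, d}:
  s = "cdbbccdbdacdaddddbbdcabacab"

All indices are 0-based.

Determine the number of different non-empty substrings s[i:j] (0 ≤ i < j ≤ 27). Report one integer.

339

rank | idx | suffix
   0 |  25 | ab
   1 |  21 | abacab
   2 |  23 | acab
   3 |   9 | acdaddddbbdcabacab
   4 |  12 | addddbbdcabacab
   5 |  26 | b
   6 |  22 | bacab
   7 |   2 | bbccdbdacdaddddbbdcabacab
   8 |  17 | bbdcabacab
   9 |   3 | bccdbdacdaddddbbdcabacab
  10 |   7 | bdacdaddddbbdcabacab
  11 |  18 | bdcabacab
  12 |  24 | cab
  13 |  20 | cabacab
  14 |   4 | ccdbdacdaddddbbdcabacab
  15 |  10 | cdaddddbbdcabacab
  16 |   0 | cdbbccdbdacdaddddbbdcabacab
  17 |   5 | cdbdacdaddddbbdcabacab
  18 |   8 | dacdaddddbbdcabacab
  19 |  11 | daddddbbdcabacab
  20 |   1 | dbbccdbdacdaddddbbdcabacab
  21 |  16 | dbbdcabacab
  22 |   6 | dbdacdaddddbbdcabacab
  23 |  19 | dcabacab
  24 |  15 | ddbbdcabacab
  25 |  14 | dddbbdcabacab
  26 |  13 | ddddbbdcabacab

SA = [25, 21, 23, 9, 12, 26, 22, 2, 17, 3, 7, 18, 24, 20, 4, 10, 0, 5, 8, 11, 1, 16, 6, 19, 15, 14, 13]
i: (SA[i-1],SA[i]) lcp shared
  1: (25,21) 2 'ab'
  2: (21,23) 1 'a'
  3: (23,9) 2 'ac'
  4: (9,12) 1 'a'
  5: (12,26) 0 ''
  6: (26,22) 1 'b'
  7: (22,2) 1 'b'
  8: (2,17) 2 'bb'
  9: (17,3) 1 'b'
  10: (3,7) 1 'b'
  11: (7,18) 2 'bd'
  12: (18,24) 0 ''
  13: (24,20) 3 'cab'
  14: (20,4) 1 'c'
  15: (4,10) 1 'c'
  16: (10,0) 2 'cd'
  17: (0,5) 3 'cdb'
  18: (5,8) 0 ''
  19: (8,11) 2 'da'
  20: (11,1) 1 'd'
  21: (1,16) 3 'dbb'
  22: (16,6) 2 'db'
  23: (6,19) 1 'd'
  24: (19,15) 1 'd'
  25: (15,14) 2 'dd'
  26: (14,13) 3 'ddd'

n(n+1)/2 = 27·28/2 = 378
Σ LCP = 0 + 2 + 1 + 2 + 1 + 0 + 1 + 1 + 2 + 1 + 1 + 2 + 0 + 3 + 1 + 1 + 2 + 3 + 0 + 2 + 1 + 3 + 2 + 1 + 1 + 2 + 3 = 39
distinct = 378 − 39 = 339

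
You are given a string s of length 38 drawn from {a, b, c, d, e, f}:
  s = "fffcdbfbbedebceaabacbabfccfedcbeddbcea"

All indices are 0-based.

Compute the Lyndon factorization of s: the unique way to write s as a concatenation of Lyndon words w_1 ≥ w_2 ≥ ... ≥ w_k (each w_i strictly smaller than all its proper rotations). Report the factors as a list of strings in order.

emit factor 1: 'f' (i=0, period=1)
emit factor 2: 'f' (i=1, period=1)
emit factor 3: 'f' (i=2, period=1)
emit factor 4: 'cd' (i=3, period=2)
emit factor 5: 'bf' (i=5, period=2)
emit factor 6: 'bbedebce' (i=7, period=8)
emit factor 7: 'aabacbabfccfedcbeddbce' (i=15, period=22)
emit factor 8: 'a' (i=37, period=1)

["f", "f", "f", "cd", "bf", "bbedebce", "aabacbabfccfedcbeddbce", "a"]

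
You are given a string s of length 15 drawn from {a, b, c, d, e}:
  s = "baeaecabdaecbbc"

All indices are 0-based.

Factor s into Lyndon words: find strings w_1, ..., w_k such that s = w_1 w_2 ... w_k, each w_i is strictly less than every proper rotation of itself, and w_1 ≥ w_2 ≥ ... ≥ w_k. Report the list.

["b", "aeaec", "abdaecbbc"]

emit factor 1: 'b' (i=0, period=1)
emit factor 2: 'aeaec' (i=1, period=5)
emit factor 3: 'abdaecbbc' (i=6, period=9)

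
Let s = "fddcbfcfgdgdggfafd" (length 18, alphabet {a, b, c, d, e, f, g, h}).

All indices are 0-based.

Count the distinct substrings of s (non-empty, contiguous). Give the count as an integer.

rank | idx | suffix
   0 |  15 | afd
   1 |   4 | bfcfgdgdggfafd
   2 |   3 | cbfcfgdgdggfafd
   3 |   6 | cfgdgdggfafd
   4 |  17 | d
   5 |   2 | dcbfcfgdgdggfafd
   6 |   1 | ddcbfcfgdgdggfafd
   7 |   9 | dgdggfafd
   8 |  11 | dggfafd
   9 |  14 | fafd
  10 |   5 | fcfgdgdggfafd
  11 |  16 | fd
  12 |   0 | fddcbfcfgdgdggfafd
  13 |   7 | fgdgdggfafd
  14 |   8 | gdgdggfafd
  15 |  10 | gdggfafd
  16 |  13 | gfafd
  17 |  12 | ggfafd

SA = [15, 4, 3, 6, 17, 2, 1, 9, 11, 14, 5, 16, 0, 7, 8, 10, 13, 12]
[i] adj suffixes → lcp
  [1] 15/4 → 0 ('')
  [2] 4/3 → 0 ('')
  [3] 3/6 → 1 ('c')
  [4] 6/17 → 0 ('')
  [5] 17/2 → 1 ('d')
  [6] 2/1 → 1 ('d')
  [7] 1/9 → 1 ('d')
  [8] 9/11 → 2 ('dg')
  [9] 11/14 → 0 ('')
  [10] 14/5 → 1 ('f')
  [11] 5/16 → 1 ('f')
  [12] 16/0 → 2 ('fd')
  [13] 0/7 → 1 ('f')
  [14] 7/8 → 0 ('')
  [15] 8/10 → 3 ('gdg')
  [16] 10/13 → 1 ('g')
  [17] 13/12 → 1 ('g')

n(n+1)/2 = 18·19/2 = 171
Σ LCP = 0 + 0 + 0 + 1 + 0 + 1 + 1 + 1 + 2 + 0 + 1 + 1 + 2 + 1 + 0 + 3 + 1 + 1 = 16
distinct = 171 − 16 = 155

155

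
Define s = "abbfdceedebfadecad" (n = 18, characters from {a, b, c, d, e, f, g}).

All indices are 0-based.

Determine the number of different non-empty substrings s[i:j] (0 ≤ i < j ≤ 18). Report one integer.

156

rank→(start, suffix):
  0 → (0, 'abbfdceedebfadecad')
  1 → (16, 'ad')
  2 → (12, 'adecad')
  3 → (1, 'bbfdceedebfadecad')
  4 → (10, 'bfadecad')
  5 → (2, 'bfdceedebfadecad')
  6 → (15, 'cad')
  7 → (5, 'ceedebfadecad')
  8 → (17, 'd')
  9 → (4, 'dceedebfadecad')
  10 → (8, 'debfadecad')
  11 → (13, 'decad')
  12 → (9, 'ebfadecad')
  13 → (14, 'ecad')
  14 → (7, 'edebfadecad')
  15 → (6, 'eedebfadecad')
  16 → (11, 'fadecad')
  17 → (3, 'fdceedebfadecad')

SA = [0, 16, 12, 1, 10, 2, 15, 5, 17, 4, 8, 13, 9, 14, 7, 6, 11, 3]
rank  pair      lcp
   1  s[0:],s[16:]  1  'a'
   2  s[16:],s[12:]  2  'ad'
   3  s[12:],s[1:]  0  ''
   4  s[1:],s[10:]  1  'b'
   5  s[10:],s[2:]  2  'bf'
   6  s[2:],s[15:]  0  ''
   7  s[15:],s[5:]  1  'c'
   8  s[5:],s[17:]  0  ''
   9  s[17:],s[4:]  1  'd'
  10  s[4:],s[8:]  1  'd'
  11  s[8:],s[13:]  2  'de'
  12  s[13:],s[9:]  0  ''
  13  s[9:],s[14:]  1  'e'
  14  s[14:],s[7:]  1  'e'
  15  s[7:],s[6:]  1  'e'
  16  s[6:],s[11:]  0  ''
  17  s[11:],s[3:]  1  'f'

n(n+1)/2 = 18·19/2 = 171
Σ LCP = 0 + 1 + 2 + 0 + 1 + 2 + 0 + 1 + 0 + 1 + 1 + 2 + 0 + 1 + 1 + 1 + 0 + 1 = 15
distinct = 171 − 15 = 156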